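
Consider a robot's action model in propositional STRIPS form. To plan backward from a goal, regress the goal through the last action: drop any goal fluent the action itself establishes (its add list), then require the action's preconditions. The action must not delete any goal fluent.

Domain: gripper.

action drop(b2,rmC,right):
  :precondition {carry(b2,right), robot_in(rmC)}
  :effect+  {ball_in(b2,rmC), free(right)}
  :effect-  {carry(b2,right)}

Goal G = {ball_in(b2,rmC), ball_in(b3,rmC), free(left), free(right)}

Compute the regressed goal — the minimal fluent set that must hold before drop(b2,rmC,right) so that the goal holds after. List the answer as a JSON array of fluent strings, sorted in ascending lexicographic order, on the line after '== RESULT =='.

Regress:
  G ∩ del = {}  (empty — regression defined)
  G \ add = {ball_in(b2,rmC), ball_in(b3,rmC), free(left), free(right)} \ {ball_in(b2,rmC), free(right)} = {ball_in(b3,rmC), free(left)}
  ∪ pre   = {ball_in(b3,rmC), free(left)} ∪ {carry(b2,right), robot_in(rmC)}
          = {ball_in(b3,rmC), carry(b2,right), free(left), robot_in(rmC)}

== RESULT ==
["ball_in(b3,rmC)", "carry(b2,right)", "free(left)", "robot_in(rmC)"]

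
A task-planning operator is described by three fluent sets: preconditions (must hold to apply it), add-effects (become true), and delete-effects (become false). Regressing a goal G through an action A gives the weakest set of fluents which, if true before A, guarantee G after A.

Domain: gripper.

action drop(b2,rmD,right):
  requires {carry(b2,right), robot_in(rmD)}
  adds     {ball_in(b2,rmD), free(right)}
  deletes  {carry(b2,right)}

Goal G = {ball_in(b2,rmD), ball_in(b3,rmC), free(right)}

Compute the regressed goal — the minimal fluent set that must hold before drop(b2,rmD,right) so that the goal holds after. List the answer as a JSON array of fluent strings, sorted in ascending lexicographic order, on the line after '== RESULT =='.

Regress:
  G ∩ del = {}  (empty — regression defined)
  G \ add = {ball_in(b2,rmD), ball_in(b3,rmC), free(right)} \ {ball_in(b2,rmD), free(right)} = {ball_in(b3,rmC)}
  ∪ pre   = {ball_in(b3,rmC)} ∪ {carry(b2,right), robot_in(rmD)}
          = {ball_in(b3,rmC), carry(b2,right), robot_in(rmD)}

== RESULT ==
["ball_in(b3,rmC)", "carry(b2,right)", "robot_in(rmD)"]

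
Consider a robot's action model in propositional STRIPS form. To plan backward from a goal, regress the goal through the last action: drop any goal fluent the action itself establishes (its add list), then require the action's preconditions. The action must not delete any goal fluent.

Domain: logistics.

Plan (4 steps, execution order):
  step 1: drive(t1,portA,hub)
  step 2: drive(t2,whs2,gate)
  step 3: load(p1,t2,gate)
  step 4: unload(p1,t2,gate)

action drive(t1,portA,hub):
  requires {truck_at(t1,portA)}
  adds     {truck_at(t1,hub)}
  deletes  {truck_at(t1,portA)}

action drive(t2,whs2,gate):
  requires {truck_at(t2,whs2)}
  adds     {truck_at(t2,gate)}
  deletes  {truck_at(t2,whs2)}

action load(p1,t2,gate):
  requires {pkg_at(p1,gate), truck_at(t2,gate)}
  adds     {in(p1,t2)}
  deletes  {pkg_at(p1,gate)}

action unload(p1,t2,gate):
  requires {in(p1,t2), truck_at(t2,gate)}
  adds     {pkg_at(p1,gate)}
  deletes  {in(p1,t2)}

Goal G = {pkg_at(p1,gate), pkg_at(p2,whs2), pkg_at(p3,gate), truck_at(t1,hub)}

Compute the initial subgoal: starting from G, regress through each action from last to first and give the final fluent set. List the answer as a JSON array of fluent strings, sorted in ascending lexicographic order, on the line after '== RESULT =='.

Work backward from the goal:
  through step 4 (unload(p1,t2,gate)): drop {pkg_at(p1,gate)}, keep {pkg_at(p2,whs2), pkg_at(p3,gate), truck_at(t1,hub)}, require {in(p1,t2), truck_at(t2,gate)}
    → {in(p1,t2), pkg_at(p2,whs2), pkg_at(p3,gate), truck_at(t1,hub), truck_at(t2,gate)}
  through step 3 (load(p1,t2,gate)): drop {in(p1,t2)}, keep {pkg_at(p2,whs2), pkg_at(p3,gate), truck_at(t1,hub), truck_at(t2,gate)}, require {pkg_at(p1,gate), truck_at(t2,gate)}
    → {pkg_at(p1,gate), pkg_at(p2,whs2), pkg_at(p3,gate), truck_at(t1,hub), truck_at(t2,gate)}
  through step 2 (drive(t2,whs2,gate)): drop {truck_at(t2,gate)}, keep {pkg_at(p1,gate), pkg_at(p2,whs2), pkg_at(p3,gate), truck_at(t1,hub)}, require {truck_at(t2,whs2)}
    → {pkg_at(p1,gate), pkg_at(p2,whs2), pkg_at(p3,gate), truck_at(t1,hub), truck_at(t2,whs2)}
  through step 1 (drive(t1,portA,hub)): drop {truck_at(t1,hub)}, keep {pkg_at(p1,gate), pkg_at(p2,whs2), pkg_at(p3,gate), truck_at(t2,whs2)}, require {truck_at(t1,portA)}
    → {pkg_at(p1,gate), pkg_at(p2,whs2), pkg_at(p3,gate), truck_at(t1,portA), truck_at(t2,whs2)}

== RESULT ==
["pkg_at(p1,gate)", "pkg_at(p2,whs2)", "pkg_at(p3,gate)", "truck_at(t1,portA)", "truck_at(t2,whs2)"]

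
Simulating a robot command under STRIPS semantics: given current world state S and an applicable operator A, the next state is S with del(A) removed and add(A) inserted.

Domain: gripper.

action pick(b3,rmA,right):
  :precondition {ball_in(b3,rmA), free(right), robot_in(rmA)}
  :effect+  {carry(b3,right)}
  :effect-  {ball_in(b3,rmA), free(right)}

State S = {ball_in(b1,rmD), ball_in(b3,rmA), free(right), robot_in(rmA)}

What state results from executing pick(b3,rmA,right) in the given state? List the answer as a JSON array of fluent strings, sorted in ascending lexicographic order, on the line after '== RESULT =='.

Compute (S \ del) ∪ add:
  pre ⊆ S: {ball_in(b3,rmA), free(right), robot_in(rmA)} ⊆ S  — applicable
  S \ del = {ball_in(b1,rmD), robot_in(rmA)}
  ∪ add   = {ball_in(b1,rmD), carry(b3,right), robot_in(rmA)}

== RESULT ==
["ball_in(b1,rmD)", "carry(b3,right)", "robot_in(rmA)"]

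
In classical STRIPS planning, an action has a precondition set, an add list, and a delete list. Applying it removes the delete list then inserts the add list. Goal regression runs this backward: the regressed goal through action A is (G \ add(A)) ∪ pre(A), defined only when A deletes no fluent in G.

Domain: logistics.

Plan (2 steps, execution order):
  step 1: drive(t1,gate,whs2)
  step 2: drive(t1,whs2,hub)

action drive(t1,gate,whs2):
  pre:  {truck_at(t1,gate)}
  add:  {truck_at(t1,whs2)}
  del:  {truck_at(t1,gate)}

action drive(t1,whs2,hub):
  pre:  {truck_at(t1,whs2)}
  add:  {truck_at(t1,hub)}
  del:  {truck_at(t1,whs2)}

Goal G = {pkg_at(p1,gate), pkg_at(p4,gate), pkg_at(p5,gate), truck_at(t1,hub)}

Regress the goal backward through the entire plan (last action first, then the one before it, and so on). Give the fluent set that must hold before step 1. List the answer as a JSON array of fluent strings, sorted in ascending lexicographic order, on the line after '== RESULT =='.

Work backward from the goal:
  through step 2 (drive(t1,whs2,hub)): drop {truck_at(t1,hub)}, keep {pkg_at(p1,gate), pkg_at(p4,gate), pkg_at(p5,gate)}, require {truck_at(t1,whs2)}
    → {pkg_at(p1,gate), pkg_at(p4,gate), pkg_at(p5,gate), truck_at(t1,whs2)}
  through step 1 (drive(t1,gate,whs2)): drop {truck_at(t1,whs2)}, keep {pkg_at(p1,gate), pkg_at(p4,gate), pkg_at(p5,gate)}, require {truck_at(t1,gate)}
    → {pkg_at(p1,gate), pkg_at(p4,gate), pkg_at(p5,gate), truck_at(t1,gate)}

== RESULT ==
["pkg_at(p1,gate)", "pkg_at(p4,gate)", "pkg_at(p5,gate)", "truck_at(t1,gate)"]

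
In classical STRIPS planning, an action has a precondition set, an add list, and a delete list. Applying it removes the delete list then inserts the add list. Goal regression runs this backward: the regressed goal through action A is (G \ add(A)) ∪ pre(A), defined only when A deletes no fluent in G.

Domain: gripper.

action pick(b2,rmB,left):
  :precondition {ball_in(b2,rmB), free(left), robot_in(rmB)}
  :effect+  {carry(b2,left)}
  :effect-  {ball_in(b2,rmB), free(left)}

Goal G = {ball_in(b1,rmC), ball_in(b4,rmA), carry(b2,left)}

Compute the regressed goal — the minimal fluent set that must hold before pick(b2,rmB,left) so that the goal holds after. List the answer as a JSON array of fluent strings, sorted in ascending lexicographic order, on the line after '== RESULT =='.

Regress:
  G ∩ del = {}  (empty — regression defined)
  G \ add = {ball_in(b1,rmC), ball_in(b4,rmA), carry(b2,left)} \ {carry(b2,left)} = {ball_in(b1,rmC), ball_in(b4,rmA)}
  ∪ pre   = {ball_in(b1,rmC), ball_in(b4,rmA)} ∪ {ball_in(b2,rmB), free(left), robot_in(rmB)}
          = {ball_in(b1,rmC), ball_in(b2,rmB), ball_in(b4,rmA), free(left), robot_in(rmB)}

== RESULT ==
["ball_in(b1,rmC)", "ball_in(b2,rmB)", "ball_in(b4,rmA)", "free(left)", "robot_in(rmB)"]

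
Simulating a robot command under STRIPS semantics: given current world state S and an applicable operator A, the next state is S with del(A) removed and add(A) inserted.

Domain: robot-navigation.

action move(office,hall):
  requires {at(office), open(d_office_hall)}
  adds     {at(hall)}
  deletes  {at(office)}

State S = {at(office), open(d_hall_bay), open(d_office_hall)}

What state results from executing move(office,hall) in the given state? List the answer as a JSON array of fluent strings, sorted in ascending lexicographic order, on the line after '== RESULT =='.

Progress:
  pre ⊆ S: {at(office), open(d_office_hall)} ⊆ S  — applicable
  S \ del = {open(d_hall_bay), open(d_office_hall)}
  ∪ add   = {at(hall), open(d_hall_bay), open(d_office_hall)}

== RESULT ==
["at(hall)", "open(d_hall_bay)", "open(d_office_hall)"]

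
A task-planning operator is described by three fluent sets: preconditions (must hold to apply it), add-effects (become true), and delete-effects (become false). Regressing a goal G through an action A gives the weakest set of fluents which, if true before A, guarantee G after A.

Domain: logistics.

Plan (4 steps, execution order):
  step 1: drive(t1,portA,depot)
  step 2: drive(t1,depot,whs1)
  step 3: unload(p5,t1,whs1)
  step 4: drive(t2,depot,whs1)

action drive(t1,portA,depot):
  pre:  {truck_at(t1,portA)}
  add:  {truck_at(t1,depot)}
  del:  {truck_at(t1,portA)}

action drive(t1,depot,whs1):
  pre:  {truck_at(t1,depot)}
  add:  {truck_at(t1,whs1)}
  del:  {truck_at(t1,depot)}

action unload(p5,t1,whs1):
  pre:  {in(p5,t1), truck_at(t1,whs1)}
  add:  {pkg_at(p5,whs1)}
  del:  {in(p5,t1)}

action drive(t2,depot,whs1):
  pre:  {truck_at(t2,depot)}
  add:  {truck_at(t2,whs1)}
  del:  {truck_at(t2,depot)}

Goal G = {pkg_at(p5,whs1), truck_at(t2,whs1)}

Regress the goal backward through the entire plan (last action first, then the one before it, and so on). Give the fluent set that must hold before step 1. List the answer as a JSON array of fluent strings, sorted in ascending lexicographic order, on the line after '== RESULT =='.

Work backward from the goal:
  through step 4 (drive(t2,depot,whs1)): drop {truck_at(t2,whs1)}, keep {pkg_at(p5,whs1)}, require {truck_at(t2,depot)}
    → {pkg_at(p5,whs1), truck_at(t2,depot)}
  through step 3 (unload(p5,t1,whs1)): drop {pkg_at(p5,whs1)}, keep {truck_at(t2,depot)}, require {in(p5,t1), truck_at(t1,whs1)}
    → {in(p5,t1), truck_at(t1,whs1), truck_at(t2,depot)}
  through step 2 (drive(t1,depot,whs1)): drop {truck_at(t1,whs1)}, keep {in(p5,t1), truck_at(t2,depot)}, require {truck_at(t1,depot)}
    → {in(p5,t1), truck_at(t1,depot), truck_at(t2,depot)}
  through step 1 (drive(t1,portA,depot)): drop {truck_at(t1,depot)}, keep {in(p5,t1), truck_at(t2,depot)}, require {truck_at(t1,portA)}
    → {in(p5,t1), truck_at(t1,portA), truck_at(t2,depot)}

== RESULT ==
["in(p5,t1)", "truck_at(t1,portA)", "truck_at(t2,depot)"]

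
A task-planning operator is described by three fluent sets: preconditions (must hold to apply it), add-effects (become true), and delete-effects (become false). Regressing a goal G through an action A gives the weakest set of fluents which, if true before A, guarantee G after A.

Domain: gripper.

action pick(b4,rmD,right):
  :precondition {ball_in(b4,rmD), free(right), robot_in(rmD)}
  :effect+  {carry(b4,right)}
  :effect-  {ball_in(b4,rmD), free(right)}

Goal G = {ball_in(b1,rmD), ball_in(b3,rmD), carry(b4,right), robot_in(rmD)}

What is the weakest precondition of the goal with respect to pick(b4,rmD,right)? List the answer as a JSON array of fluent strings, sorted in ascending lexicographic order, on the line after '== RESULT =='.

Compute (G \ add) ∪ pre:
  G ∩ del = {}  (empty — regression defined)
  G \ add = {ball_in(b1,rmD), ball_in(b3,rmD), carry(b4,right), robot_in(rmD)} \ {carry(b4,right)} = {ball_in(b1,rmD), ball_in(b3,rmD), robot_in(rmD)}
  ∪ pre   = {ball_in(b1,rmD), ball_in(b3,rmD), robot_in(rmD)} ∪ {ball_in(b4,rmD), free(right), robot_in(rmD)}
          = {ball_in(b1,rmD), ball_in(b3,rmD), ball_in(b4,rmD), free(right), robot_in(rmD)}

== RESULT ==
["ball_in(b1,rmD)", "ball_in(b3,rmD)", "ball_in(b4,rmD)", "free(right)", "robot_in(rmD)"]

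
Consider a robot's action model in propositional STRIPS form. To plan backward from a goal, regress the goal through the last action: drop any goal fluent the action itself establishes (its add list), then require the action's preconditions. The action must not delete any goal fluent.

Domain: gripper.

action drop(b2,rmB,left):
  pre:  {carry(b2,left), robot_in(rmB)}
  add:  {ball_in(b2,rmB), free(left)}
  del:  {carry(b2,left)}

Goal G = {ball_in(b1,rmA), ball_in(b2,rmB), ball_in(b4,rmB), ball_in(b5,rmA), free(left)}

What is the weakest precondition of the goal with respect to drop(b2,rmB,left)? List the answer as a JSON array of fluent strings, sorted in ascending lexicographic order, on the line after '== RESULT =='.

Regress:
  G ∩ del = {}  (empty — regression defined)
  G \ add = {ball_in(b1,rmA), ball_in(b2,rmB), ball_in(b4,rmB), ball_in(b5,rmA), free(left)} \ {ball_in(b2,rmB), free(left)} = {ball_in(b1,rmA), ball_in(b4,rmB), ball_in(b5,rmA)}
  ∪ pre   = {ball_in(b1,rmA), ball_in(b4,rmB), ball_in(b5,rmA)} ∪ {carry(b2,left), robot_in(rmB)}
          = {ball_in(b1,rmA), ball_in(b4,rmB), ball_in(b5,rmA), carry(b2,left), robot_in(rmB)}

== RESULT ==
["ball_in(b1,rmA)", "ball_in(b4,rmB)", "ball_in(b5,rmA)", "carry(b2,left)", "robot_in(rmB)"]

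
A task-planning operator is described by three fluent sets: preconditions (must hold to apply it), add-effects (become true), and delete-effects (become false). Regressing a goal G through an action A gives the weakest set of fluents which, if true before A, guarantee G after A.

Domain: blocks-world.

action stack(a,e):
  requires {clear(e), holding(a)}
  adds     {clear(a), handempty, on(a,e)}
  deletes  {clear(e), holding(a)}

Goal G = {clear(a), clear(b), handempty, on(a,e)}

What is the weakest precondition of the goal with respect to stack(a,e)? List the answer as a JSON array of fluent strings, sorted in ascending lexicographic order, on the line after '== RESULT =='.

Regress:
  G ∩ del = {}  (empty — regression defined)
  G \ add = {clear(a), clear(b), handempty, on(a,e)} \ {clear(a), handempty, on(a,e)} = {clear(b)}
  ∪ pre   = {clear(b)} ∪ {clear(e), holding(a)}
          = {clear(b), clear(e), holding(a)}

== RESULT ==
["clear(b)", "clear(e)", "holding(a)"]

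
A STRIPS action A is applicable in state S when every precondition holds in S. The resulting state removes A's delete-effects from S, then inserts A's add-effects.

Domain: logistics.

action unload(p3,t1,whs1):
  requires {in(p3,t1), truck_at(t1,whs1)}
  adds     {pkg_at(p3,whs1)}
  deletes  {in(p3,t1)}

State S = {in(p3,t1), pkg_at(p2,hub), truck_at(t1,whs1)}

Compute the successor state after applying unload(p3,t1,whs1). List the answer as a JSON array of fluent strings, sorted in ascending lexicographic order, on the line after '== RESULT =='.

Progress:
  pre ⊆ S: {in(p3,t1), truck_at(t1,whs1)} ⊆ S  — applicable
  S \ del = {pkg_at(p2,hub), truck_at(t1,whs1)}
  ∪ add   = {pkg_at(p2,hub), pkg_at(p3,whs1), truck_at(t1,whs1)}

== RESULT ==
["pkg_at(p2,hub)", "pkg_at(p3,whs1)", "truck_at(t1,whs1)"]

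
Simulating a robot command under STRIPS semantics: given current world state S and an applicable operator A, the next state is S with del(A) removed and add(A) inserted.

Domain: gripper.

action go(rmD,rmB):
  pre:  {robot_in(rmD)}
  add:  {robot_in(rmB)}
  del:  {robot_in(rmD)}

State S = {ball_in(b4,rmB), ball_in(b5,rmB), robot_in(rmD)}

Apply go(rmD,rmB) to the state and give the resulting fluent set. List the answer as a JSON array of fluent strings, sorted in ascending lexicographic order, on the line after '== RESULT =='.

Compute (S \ del) ∪ add:
  pre ⊆ S: {robot_in(rmD)} ⊆ S  — applicable
  S \ del = {ball_in(b4,rmB), ball_in(b5,rmB)}
  ∪ add   = {ball_in(b4,rmB), ball_in(b5,rmB), robot_in(rmB)}

== RESULT ==
["ball_in(b4,rmB)", "ball_in(b5,rmB)", "robot_in(rmB)"]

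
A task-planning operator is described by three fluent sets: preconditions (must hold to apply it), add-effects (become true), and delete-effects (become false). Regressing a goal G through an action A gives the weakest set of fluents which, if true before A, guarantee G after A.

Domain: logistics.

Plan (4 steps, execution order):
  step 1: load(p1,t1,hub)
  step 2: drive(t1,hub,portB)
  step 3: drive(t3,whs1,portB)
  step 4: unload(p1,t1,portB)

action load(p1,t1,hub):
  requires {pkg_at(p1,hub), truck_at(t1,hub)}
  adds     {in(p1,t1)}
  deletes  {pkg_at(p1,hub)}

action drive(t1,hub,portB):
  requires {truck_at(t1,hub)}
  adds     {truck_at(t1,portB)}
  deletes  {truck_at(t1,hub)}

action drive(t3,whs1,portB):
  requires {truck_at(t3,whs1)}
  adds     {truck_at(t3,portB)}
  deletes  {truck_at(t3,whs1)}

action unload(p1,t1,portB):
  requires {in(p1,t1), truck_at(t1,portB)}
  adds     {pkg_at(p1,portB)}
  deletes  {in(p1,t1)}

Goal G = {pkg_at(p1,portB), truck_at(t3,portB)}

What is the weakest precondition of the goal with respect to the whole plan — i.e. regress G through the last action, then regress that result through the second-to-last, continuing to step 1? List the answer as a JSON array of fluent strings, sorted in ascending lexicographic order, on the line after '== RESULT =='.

Regress step by step:
  through step 4 (unload(p1,t1,portB)): drop {pkg_at(p1,portB)}, keep {truck_at(t3,portB)}, require {in(p1,t1), truck_at(t1,portB)}
    → {in(p1,t1), truck_at(t1,portB), truck_at(t3,portB)}
  through step 3 (drive(t3,whs1,portB)): drop {truck_at(t3,portB)}, keep {in(p1,t1), truck_at(t1,portB)}, require {truck_at(t3,whs1)}
    → {in(p1,t1), truck_at(t1,portB), truck_at(t3,whs1)}
  through step 2 (drive(t1,hub,portB)): drop {truck_at(t1,portB)}, keep {in(p1,t1), truck_at(t3,whs1)}, require {truck_at(t1,hub)}
    → {in(p1,t1), truck_at(t1,hub), truck_at(t3,whs1)}
  through step 1 (load(p1,t1,hub)): drop {in(p1,t1)}, keep {truck_at(t1,hub), truck_at(t3,whs1)}, require {pkg_at(p1,hub), truck_at(t1,hub)}
    → {pkg_at(p1,hub), truck_at(t1,hub), truck_at(t3,whs1)}

== RESULT ==
["pkg_at(p1,hub)", "truck_at(t1,hub)", "truck_at(t3,whs1)"]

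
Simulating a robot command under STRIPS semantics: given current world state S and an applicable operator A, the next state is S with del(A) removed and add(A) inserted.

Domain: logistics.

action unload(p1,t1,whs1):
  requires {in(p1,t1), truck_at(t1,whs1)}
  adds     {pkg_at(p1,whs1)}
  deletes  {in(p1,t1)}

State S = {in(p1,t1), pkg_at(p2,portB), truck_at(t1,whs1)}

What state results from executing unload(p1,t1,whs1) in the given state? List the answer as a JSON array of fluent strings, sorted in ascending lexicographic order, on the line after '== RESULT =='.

Compute (S \ del) ∪ add:
  pre ⊆ S: {in(p1,t1), truck_at(t1,whs1)} ⊆ S  — applicable
  S \ del = {pkg_at(p2,portB), truck_at(t1,whs1)}
  ∪ add   = {pkg_at(p1,whs1), pkg_at(p2,portB), truck_at(t1,whs1)}

== RESULT ==
["pkg_at(p1,whs1)", "pkg_at(p2,portB)", "truck_at(t1,whs1)"]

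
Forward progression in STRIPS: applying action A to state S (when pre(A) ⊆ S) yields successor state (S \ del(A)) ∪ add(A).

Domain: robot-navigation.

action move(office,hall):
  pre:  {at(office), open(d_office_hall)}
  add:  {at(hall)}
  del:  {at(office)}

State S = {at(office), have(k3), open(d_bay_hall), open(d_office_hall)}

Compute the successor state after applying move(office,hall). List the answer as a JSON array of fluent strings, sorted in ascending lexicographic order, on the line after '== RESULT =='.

Progress:
  pre ⊆ S: {at(office), open(d_office_hall)} ⊆ S  — applicable
  S \ del = {have(k3), open(d_bay_hall), open(d_office_hall)}
  ∪ add   = {at(hall), have(k3), open(d_bay_hall), open(d_office_hall)}

== RESULT ==
["at(hall)", "have(k3)", "open(d_bay_hall)", "open(d_office_hall)"]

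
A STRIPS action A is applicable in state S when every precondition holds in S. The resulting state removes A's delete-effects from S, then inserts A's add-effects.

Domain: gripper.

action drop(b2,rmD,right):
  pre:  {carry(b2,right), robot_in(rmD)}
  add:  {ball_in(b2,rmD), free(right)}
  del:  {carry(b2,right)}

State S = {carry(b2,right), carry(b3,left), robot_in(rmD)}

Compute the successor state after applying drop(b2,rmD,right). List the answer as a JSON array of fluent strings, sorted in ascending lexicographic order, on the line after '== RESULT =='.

Progress:
  pre ⊆ S: {carry(b2,right), robot_in(rmD)} ⊆ S  — applicable
  S \ del = {carry(b3,left), robot_in(rmD)}
  ∪ add   = {ball_in(b2,rmD), carry(b3,left), free(right), robot_in(rmD)}

== RESULT ==
["ball_in(b2,rmD)", "carry(b3,left)", "free(right)", "robot_in(rmD)"]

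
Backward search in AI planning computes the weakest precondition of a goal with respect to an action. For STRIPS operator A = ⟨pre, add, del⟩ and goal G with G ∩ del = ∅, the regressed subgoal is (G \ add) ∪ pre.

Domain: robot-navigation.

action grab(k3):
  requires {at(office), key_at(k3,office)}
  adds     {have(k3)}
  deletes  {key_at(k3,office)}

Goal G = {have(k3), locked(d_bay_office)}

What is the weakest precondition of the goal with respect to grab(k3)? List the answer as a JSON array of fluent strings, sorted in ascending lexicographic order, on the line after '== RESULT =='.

Regress:
  G ∩ del = {}  (empty — regression defined)
  G \ add = {have(k3), locked(d_bay_office)} \ {have(k3)} = {locked(d_bay_office)}
  ∪ pre   = {locked(d_bay_office)} ∪ {at(office), key_at(k3,office)}
          = {at(office), key_at(k3,office), locked(d_bay_office)}

== RESULT ==
["at(office)", "key_at(k3,office)", "locked(d_bay_office)"]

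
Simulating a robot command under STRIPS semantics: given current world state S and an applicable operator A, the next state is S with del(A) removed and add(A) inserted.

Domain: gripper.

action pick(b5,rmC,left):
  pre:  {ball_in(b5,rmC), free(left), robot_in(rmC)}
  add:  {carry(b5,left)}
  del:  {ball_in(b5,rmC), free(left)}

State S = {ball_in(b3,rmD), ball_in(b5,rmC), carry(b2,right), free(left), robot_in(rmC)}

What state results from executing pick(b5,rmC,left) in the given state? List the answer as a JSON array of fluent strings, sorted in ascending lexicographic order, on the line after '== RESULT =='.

Compute (S \ del) ∪ add:
  pre ⊆ S: {ball_in(b5,rmC), free(left), robot_in(rmC)} ⊆ S  — applicable
  S \ del = {ball_in(b3,rmD), carry(b2,right), robot_in(rmC)}
  ∪ add   = {ball_in(b3,rmD), carry(b2,right), carry(b5,left), robot_in(rmC)}

== RESULT ==
["ball_in(b3,rmD)", "carry(b2,right)", "carry(b5,left)", "robot_in(rmC)"]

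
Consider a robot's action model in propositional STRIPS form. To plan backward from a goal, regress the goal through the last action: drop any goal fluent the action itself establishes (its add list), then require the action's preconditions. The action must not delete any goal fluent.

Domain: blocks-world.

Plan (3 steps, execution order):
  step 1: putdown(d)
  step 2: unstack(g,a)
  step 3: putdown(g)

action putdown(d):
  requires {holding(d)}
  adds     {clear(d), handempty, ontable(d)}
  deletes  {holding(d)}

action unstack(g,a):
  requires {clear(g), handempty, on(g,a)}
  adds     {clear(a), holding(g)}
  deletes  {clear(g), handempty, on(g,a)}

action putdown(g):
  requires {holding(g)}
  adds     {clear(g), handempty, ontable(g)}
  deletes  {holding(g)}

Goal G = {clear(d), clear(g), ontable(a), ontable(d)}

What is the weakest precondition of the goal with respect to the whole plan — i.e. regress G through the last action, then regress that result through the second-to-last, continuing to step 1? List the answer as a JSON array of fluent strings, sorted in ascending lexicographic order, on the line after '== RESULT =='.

Work backward from the goal:
  through step 3 (putdown(g)): drop {clear(g)}, keep {clear(d), ontable(a), ontable(d)}, require {holding(g)}
    → {clear(d), holding(g), ontable(a), ontable(d)}
  through step 2 (unstack(g,a)): drop {holding(g)}, keep {clear(d), ontable(a), ontable(d)}, require {clear(g), handempty, on(g,a)}
    → {clear(d), clear(g), handempty, on(g,a), ontable(a), ontable(d)}
  through step 1 (putdown(d)): drop {clear(d), handempty, ontable(d)}, keep {clear(g), on(g,a), ontable(a)}, require {holding(d)}
    → {clear(g), holding(d), on(g,a), ontable(a)}

== RESULT ==
["clear(g)", "holding(d)", "on(g,a)", "ontable(a)"]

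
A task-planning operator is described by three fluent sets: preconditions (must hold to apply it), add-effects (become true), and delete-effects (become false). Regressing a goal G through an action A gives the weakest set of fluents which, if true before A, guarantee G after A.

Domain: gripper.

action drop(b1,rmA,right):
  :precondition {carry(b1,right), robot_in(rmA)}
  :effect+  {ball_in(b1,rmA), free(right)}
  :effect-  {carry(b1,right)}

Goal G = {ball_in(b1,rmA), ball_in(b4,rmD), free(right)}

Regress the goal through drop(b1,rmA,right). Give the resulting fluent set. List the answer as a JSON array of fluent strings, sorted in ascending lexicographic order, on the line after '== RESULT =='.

Regress:
  G ∩ del = {}  (empty — regression defined)
  G \ add = {ball_in(b1,rmA), ball_in(b4,rmD), free(right)} \ {ball_in(b1,rmA), free(right)} = {ball_in(b4,rmD)}
  ∪ pre   = {ball_in(b4,rmD)} ∪ {carry(b1,right), robot_in(rmA)}
          = {ball_in(b4,rmD), carry(b1,right), robot_in(rmA)}

== RESULT ==
["ball_in(b4,rmD)", "carry(b1,right)", "robot_in(rmA)"]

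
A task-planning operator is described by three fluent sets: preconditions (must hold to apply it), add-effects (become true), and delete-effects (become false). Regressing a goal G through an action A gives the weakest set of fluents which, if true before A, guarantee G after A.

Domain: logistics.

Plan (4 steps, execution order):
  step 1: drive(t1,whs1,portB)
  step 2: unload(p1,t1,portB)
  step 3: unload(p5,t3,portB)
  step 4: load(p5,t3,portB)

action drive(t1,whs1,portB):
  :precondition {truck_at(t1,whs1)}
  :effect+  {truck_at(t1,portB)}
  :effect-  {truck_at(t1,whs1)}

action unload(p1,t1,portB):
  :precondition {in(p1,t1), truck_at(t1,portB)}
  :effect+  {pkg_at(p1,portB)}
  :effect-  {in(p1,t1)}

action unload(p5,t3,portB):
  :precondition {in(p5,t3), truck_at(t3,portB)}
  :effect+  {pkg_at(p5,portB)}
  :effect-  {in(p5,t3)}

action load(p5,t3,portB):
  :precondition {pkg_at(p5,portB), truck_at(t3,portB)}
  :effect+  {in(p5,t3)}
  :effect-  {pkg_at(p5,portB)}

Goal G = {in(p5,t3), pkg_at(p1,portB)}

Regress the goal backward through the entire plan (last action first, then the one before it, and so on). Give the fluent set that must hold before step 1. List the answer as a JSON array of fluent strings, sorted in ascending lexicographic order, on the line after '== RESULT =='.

Regress step by step:
  through step 4 (load(p5,t3,portB)): drop {in(p5,t3)}, keep {pkg_at(p1,portB)}, require {pkg_at(p5,portB), truck_at(t3,portB)}
    → {pkg_at(p1,portB), pkg_at(p5,portB), truck_at(t3,portB)}
  through step 3 (unload(p5,t3,portB)): drop {pkg_at(p5,portB)}, keep {pkg_at(p1,portB), truck_at(t3,portB)}, require {in(p5,t3), truck_at(t3,portB)}
    → {in(p5,t3), pkg_at(p1,portB), truck_at(t3,portB)}
  through step 2 (unload(p1,t1,portB)): drop {pkg_at(p1,portB)}, keep {in(p5,t3), truck_at(t3,portB)}, require {in(p1,t1), truck_at(t1,portB)}
    → {in(p1,t1), in(p5,t3), truck_at(t1,portB), truck_at(t3,portB)}
  through step 1 (drive(t1,whs1,portB)): drop {truck_at(t1,portB)}, keep {in(p1,t1), in(p5,t3), truck_at(t3,portB)}, require {truck_at(t1,whs1)}
    → {in(p1,t1), in(p5,t3), truck_at(t1,whs1), truck_at(t3,portB)}

== RESULT ==
["in(p1,t1)", "in(p5,t3)", "truck_at(t1,whs1)", "truck_at(t3,portB)"]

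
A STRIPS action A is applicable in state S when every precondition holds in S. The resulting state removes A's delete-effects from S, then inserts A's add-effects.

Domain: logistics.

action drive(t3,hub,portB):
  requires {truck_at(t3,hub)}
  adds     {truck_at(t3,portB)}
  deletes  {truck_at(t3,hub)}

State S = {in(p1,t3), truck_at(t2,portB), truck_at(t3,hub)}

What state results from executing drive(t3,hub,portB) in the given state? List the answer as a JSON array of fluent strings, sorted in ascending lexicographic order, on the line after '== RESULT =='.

Progress:
  pre ⊆ S: {truck_at(t3,hub)} ⊆ S  — applicable
  S \ del = {in(p1,t3), truck_at(t2,portB)}
  ∪ add   = {in(p1,t3), truck_at(t2,portB), truck_at(t3,portB)}

== RESULT ==
["in(p1,t3)", "truck_at(t2,portB)", "truck_at(t3,portB)"]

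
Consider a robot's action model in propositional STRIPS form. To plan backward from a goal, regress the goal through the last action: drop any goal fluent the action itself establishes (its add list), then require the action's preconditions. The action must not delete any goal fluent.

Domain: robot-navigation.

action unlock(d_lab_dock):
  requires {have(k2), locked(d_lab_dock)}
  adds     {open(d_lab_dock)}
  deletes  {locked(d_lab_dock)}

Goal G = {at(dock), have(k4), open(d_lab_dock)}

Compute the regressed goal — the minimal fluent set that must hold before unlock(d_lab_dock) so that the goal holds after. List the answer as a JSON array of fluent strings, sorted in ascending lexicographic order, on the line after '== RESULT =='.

Regress:
  G ∩ del = {}  (empty — regression defined)
  G \ add = {at(dock), have(k4), open(d_lab_dock)} \ {open(d_lab_dock)} = {at(dock), have(k4)}
  ∪ pre   = {at(dock), have(k4)} ∪ {have(k2), locked(d_lab_dock)}
          = {at(dock), have(k2), have(k4), locked(d_lab_dock)}

== RESULT ==
["at(dock)", "have(k2)", "have(k4)", "locked(d_lab_dock)"]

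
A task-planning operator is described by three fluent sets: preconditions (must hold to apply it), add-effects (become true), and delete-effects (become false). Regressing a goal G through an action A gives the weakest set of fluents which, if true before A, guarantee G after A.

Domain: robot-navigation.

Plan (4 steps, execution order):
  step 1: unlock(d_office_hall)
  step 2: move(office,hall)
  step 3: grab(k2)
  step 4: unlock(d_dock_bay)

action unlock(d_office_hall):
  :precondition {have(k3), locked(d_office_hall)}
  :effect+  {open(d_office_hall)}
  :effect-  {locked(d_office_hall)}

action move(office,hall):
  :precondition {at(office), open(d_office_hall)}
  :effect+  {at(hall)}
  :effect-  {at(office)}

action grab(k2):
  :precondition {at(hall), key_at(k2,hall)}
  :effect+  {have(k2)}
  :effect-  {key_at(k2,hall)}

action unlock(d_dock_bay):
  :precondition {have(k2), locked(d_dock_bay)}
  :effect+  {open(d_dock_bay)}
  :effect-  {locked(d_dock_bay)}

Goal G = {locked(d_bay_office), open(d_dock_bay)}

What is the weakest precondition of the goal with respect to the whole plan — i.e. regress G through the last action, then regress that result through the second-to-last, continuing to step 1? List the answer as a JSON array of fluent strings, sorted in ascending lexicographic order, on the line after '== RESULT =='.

Regress step by step:
  through step 4 (unlock(d_dock_bay)): drop {open(d_dock_bay)}, keep {locked(d_bay_office)}, require {have(k2), locked(d_dock_bay)}
    → {have(k2), locked(d_bay_office), locked(d_dock_bay)}
  through step 3 (grab(k2)): drop {have(k2)}, keep {locked(d_bay_office), locked(d_dock_bay)}, require {at(hall), key_at(k2,hall)}
    → {at(hall), key_at(k2,hall), locked(d_bay_office), locked(d_dock_bay)}
  through step 2 (move(office,hall)): drop {at(hall)}, keep {key_at(k2,hall), locked(d_bay_office), locked(d_dock_bay)}, require {at(office), open(d_office_hall)}
    → {at(office), key_at(k2,hall), locked(d_bay_office), locked(d_dock_bay), open(d_office_hall)}
  through step 1 (unlock(d_office_hall)): drop {open(d_office_hall)}, keep {at(office), key_at(k2,hall), locked(d_bay_office), locked(d_dock_bay)}, require {have(k3), locked(d_office_hall)}
    → {at(office), have(k3), key_at(k2,hall), locked(d_bay_office), locked(d_dock_bay), locked(d_office_hall)}

== RESULT ==
["at(office)", "have(k3)", "key_at(k2,hall)", "locked(d_bay_office)", "locked(d_dock_bay)", "locked(d_office_hall)"]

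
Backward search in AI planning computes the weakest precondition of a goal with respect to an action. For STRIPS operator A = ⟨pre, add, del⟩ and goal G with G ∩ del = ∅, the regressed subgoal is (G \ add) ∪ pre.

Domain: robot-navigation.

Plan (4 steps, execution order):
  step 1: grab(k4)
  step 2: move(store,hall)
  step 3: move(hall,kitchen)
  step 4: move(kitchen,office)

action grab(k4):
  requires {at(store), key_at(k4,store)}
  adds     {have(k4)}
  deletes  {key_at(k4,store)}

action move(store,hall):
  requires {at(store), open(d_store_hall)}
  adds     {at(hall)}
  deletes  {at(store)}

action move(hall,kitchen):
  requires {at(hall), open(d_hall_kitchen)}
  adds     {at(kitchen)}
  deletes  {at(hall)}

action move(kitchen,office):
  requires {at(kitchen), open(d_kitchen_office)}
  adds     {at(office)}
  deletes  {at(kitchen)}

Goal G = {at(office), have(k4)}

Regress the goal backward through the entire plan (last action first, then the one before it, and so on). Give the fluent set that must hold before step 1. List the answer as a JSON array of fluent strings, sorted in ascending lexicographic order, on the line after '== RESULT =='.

Regress step by step:
  through step 4 (move(kitchen,office)): drop {at(office)}, keep {have(k4)}, require {at(kitchen), open(d_kitchen_office)}
    → {at(kitchen), have(k4), open(d_kitchen_office)}
  through step 3 (move(hall,kitchen)): drop {at(kitchen)}, keep {have(k4), open(d_kitchen_office)}, require {at(hall), open(d_hall_kitchen)}
    → {at(hall), have(k4), open(d_hall_kitchen), open(d_kitchen_office)}
  through step 2 (move(store,hall)): drop {at(hall)}, keep {have(k4), open(d_hall_kitchen), open(d_kitchen_office)}, require {at(store), open(d_store_hall)}
    → {at(store), have(k4), open(d_hall_kitchen), open(d_kitchen_office), open(d_store_hall)}
  through step 1 (grab(k4)): drop {have(k4)}, keep {at(store), open(d_hall_kitchen), open(d_kitchen_office), open(d_store_hall)}, require {at(store), key_at(k4,store)}
    → {at(store), key_at(k4,store), open(d_hall_kitchen), open(d_kitchen_office), open(d_store_hall)}

== RESULT ==
["at(store)", "key_at(k4,store)", "open(d_hall_kitchen)", "open(d_kitchen_office)", "open(d_store_hall)"]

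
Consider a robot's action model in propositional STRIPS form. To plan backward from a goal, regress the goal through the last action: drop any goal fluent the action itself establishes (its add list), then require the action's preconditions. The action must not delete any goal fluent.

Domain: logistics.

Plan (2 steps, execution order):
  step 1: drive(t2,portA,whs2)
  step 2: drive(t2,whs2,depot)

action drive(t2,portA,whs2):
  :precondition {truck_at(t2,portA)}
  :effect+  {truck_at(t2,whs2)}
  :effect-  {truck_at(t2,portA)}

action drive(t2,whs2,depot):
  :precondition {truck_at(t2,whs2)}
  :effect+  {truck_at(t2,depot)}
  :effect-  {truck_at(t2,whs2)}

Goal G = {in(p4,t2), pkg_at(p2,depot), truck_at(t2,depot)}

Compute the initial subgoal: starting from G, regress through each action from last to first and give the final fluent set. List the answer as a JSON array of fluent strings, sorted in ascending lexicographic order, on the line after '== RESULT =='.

Work backward from the goal:
  through step 2 (drive(t2,whs2,depot)): drop {truck_at(t2,depot)}, keep {in(p4,t2), pkg_at(p2,depot)}, require {truck_at(t2,whs2)}
    → {in(p4,t2), pkg_at(p2,depot), truck_at(t2,whs2)}
  through step 1 (drive(t2,portA,whs2)): drop {truck_at(t2,whs2)}, keep {in(p4,t2), pkg_at(p2,depot)}, require {truck_at(t2,portA)}
    → {in(p4,t2), pkg_at(p2,depot), truck_at(t2,portA)}

== RESULT ==
["in(p4,t2)", "pkg_at(p2,depot)", "truck_at(t2,portA)"]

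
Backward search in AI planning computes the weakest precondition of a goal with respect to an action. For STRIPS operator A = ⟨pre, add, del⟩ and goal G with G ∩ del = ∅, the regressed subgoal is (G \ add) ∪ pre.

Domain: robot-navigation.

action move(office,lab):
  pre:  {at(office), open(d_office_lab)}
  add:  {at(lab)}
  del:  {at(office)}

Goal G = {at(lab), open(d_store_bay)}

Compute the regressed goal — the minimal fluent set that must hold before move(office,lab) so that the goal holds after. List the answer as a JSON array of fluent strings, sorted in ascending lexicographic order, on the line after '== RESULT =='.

Compute (G \ add) ∪ pre:
  G ∩ del = {}  (empty — regression defined)
  G \ add = {at(lab), open(d_store_bay)} \ {at(lab)} = {open(d_store_bay)}
  ∪ pre   = {open(d_store_bay)} ∪ {at(office), open(d_office_lab)}
          = {at(office), open(d_office_lab), open(d_store_bay)}

== RESULT ==
["at(office)", "open(d_office_lab)", "open(d_store_bay)"]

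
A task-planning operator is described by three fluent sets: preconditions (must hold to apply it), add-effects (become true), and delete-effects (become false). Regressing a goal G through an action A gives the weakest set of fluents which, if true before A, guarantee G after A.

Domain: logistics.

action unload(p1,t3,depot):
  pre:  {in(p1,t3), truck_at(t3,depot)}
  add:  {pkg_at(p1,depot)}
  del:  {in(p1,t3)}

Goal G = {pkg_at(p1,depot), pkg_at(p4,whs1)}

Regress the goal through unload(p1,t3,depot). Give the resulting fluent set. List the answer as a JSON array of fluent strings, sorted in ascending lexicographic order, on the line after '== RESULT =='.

Regress:
  G ∩ del = {}  (empty — regression defined)
  G \ add = {pkg_at(p1,depot), pkg_at(p4,whs1)} \ {pkg_at(p1,depot)} = {pkg_at(p4,whs1)}
  ∪ pre   = {pkg_at(p4,whs1)} ∪ {in(p1,t3), truck_at(t3,depot)}
          = {in(p1,t3), pkg_at(p4,whs1), truck_at(t3,depot)}

== RESULT ==
["in(p1,t3)", "pkg_at(p4,whs1)", "truck_at(t3,depot)"]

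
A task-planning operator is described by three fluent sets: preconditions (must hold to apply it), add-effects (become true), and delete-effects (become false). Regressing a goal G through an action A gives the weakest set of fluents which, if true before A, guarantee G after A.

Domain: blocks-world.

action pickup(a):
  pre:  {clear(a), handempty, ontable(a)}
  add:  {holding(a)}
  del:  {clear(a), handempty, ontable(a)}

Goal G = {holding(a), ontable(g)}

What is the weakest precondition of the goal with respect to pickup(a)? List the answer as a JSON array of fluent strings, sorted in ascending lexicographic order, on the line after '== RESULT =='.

Regress:
  G ∩ del = {}  (empty — regression defined)
  G \ add = {holding(a), ontable(g)} \ {holding(a)} = {ontable(g)}
  ∪ pre   = {ontable(g)} ∪ {clear(a), handempty, ontable(a)}
          = {clear(a), handempty, ontable(a), ontable(g)}

== RESULT ==
["clear(a)", "handempty", "ontable(a)", "ontable(g)"]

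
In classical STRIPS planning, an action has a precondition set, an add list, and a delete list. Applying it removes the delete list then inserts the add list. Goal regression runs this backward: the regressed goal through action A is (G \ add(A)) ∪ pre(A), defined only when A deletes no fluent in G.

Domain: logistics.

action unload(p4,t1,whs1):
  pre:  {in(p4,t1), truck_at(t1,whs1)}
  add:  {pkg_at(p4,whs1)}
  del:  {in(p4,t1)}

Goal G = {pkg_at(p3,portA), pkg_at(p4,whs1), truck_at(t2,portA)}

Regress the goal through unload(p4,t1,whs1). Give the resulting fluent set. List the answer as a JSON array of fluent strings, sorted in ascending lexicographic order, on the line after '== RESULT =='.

Regress:
  G ∩ del = {}  (empty — regression defined)
  G \ add = {pkg_at(p3,portA), pkg_at(p4,whs1), truck_at(t2,portA)} \ {pkg_at(p4,whs1)} = {pkg_at(p3,portA), truck_at(t2,portA)}
  ∪ pre   = {pkg_at(p3,portA), truck_at(t2,portA)} ∪ {in(p4,t1), truck_at(t1,whs1)}
          = {in(p4,t1), pkg_at(p3,portA), truck_at(t1,whs1), truck_at(t2,portA)}

== RESULT ==
["in(p4,t1)", "pkg_at(p3,portA)", "truck_at(t1,whs1)", "truck_at(t2,portA)"]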